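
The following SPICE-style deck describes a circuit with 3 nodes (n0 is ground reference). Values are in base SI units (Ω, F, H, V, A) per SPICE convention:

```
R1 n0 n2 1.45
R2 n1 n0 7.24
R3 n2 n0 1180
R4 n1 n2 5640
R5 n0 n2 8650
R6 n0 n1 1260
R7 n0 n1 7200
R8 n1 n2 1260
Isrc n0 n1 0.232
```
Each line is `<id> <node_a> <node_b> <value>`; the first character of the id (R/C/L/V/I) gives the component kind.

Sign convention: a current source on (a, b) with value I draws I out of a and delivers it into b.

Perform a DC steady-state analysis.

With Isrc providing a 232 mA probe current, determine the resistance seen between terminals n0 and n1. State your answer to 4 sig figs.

R_eq = 7.142 Ω

Apply KCL at each of the 2 non-ground nodes and solve the resulting linear system.
Node n1: branches {R2, R4, R6, R7, R8, Isrc} → V_1 = 1.657
Node n2: branches {R1, R3, R4, R5, R8} → V_2 = 0.002326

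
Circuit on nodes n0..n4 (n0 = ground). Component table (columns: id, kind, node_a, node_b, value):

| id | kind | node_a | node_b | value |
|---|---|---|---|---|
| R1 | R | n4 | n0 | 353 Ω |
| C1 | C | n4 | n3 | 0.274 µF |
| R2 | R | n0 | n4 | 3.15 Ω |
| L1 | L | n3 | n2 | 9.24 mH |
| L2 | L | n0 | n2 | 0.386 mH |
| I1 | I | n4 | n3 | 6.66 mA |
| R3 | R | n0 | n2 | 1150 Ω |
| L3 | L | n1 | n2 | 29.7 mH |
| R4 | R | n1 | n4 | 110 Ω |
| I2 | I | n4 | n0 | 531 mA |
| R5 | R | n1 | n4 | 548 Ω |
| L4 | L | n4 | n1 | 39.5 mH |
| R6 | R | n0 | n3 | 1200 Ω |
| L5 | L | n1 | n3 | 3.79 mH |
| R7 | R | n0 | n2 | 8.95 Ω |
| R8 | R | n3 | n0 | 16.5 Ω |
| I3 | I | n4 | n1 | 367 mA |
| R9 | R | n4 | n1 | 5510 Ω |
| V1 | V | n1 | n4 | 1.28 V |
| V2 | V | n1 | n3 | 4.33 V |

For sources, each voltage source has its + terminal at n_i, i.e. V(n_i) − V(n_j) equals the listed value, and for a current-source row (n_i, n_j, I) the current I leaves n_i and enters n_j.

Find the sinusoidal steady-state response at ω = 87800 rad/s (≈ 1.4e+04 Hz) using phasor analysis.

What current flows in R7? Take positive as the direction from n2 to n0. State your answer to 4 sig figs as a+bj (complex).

-0.001222+0.004349j A

Element admittances at ω=87800 rad/s:
  Y(R1) = 0.002833+0.000j S between n4,n0
  Y(C1) = 0.000+0.02406j S between n4,n3
  Y(R2) = 0.3175+0.000j S between n0,n4
  Y(L1) = 0.000-0.001233j S between n3,n2
  Y(L2) = 0.000-0.02951j S between n0,n2
  I1: injects 0.00666 A into n3 (from n4)
  Y(R3) = 0.0008696+0.000j S between n0,n2
  Y(L3) = 0.000-0.0003835j S between n1,n2
  Y(R4) = 0.009091+0.000j S between n1,n4
  I2: injects 0.531 A into n0 (from n4)
  Y(R5) = 0.001825+0.000j S between n1,n4
  Y(L4) = 0.000-0.0002883j S between n4,n1
  Y(R6) = 0.0008333+0.000j S between n0,n3
  Y(L5) = 0.000-0.003005j S between n1,n3
  Y(R7) = 0.1117+0.000j S between n0,n2
  Y(R8) = 0.06061+0.000j S between n3,n0
  I3: injects 0.367 A into n1 (from n4)
  Y(R9) = 0.0001815+0.000j S between n4,n1
  V1: constraint V(n1)−V(n4) = 1.28
  V2: constraint V(n1)−V(n3) = 4.33
Assemble and solve the 6×6 MNA system:
  V(n1)=0.3801-0.01233j  V(n2)=-0.01093+0.03892j  V(n3)=-3.950-0.01233j  V(n4)=-0.8999-0.01233j
  i(V1)=0.6022+0.06980j  i(V2)=-0.2494-0.05626j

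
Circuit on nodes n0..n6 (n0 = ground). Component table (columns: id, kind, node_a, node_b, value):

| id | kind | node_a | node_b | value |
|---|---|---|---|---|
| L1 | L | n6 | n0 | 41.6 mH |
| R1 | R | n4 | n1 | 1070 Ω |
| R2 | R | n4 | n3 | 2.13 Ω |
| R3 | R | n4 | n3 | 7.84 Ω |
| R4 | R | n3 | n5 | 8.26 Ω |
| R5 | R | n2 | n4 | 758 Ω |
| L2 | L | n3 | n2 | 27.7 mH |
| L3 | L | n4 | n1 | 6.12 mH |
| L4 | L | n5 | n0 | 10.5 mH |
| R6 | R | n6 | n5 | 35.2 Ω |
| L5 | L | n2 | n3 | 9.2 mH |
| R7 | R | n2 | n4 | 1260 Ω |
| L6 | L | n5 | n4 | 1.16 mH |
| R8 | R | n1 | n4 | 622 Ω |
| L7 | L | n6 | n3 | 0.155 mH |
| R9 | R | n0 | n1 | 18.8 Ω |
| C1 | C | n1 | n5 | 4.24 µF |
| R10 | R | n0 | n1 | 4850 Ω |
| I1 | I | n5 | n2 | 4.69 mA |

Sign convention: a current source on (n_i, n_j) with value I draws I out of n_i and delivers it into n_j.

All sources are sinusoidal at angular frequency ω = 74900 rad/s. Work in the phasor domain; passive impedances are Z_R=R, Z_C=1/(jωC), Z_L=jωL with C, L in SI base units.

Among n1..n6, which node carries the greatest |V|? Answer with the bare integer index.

MNA unknowns: 6 node voltages V₁..V_6
L1: Y=0.000-0.0003209j on G[6,0]
R1: Y=0.0009346+0.000j on G[4,1]
R2: Y=0.4695+0.000j on G[4,3]
R3: Y=0.1276+0.000j on G[4,3]
R4: Y=0.1211+0.000j on G[3,5]
R5: Y=0.001319+0.000j on G[2,4]
L2: Y=0.000-0.0004820j on G[3,2]
L3: Y=0.000-0.002182j on G[4,1]
L4: Y=0.000-0.001272j on G[5,0]
R6: Y=0.02841+0.000j on G[6,5]
L5: Y=0.000-0.001451j on G[2,3]
R7: Y=0.0007937+0.000j on G[2,4]
L6: Y=0.000-0.01151j on G[5,4]
R8: Y=0.001608+0.000j on G[1,4]
L7: Y=0.000-0.08614j on G[6,3]
R9: Y=0.05319+0.000j on G[0,1]
C1: Y=0.000+0.3176j on G[1,5]
R10: Y=0.0002062+0.000j on G[0,1]
I1: z[5]−=0.00469, z[2]+=0.00469
solve → V1=1.224e-05+0.0001779j, V2=1.238+1.115j, V3=0.03044+0.005333j, V4=0.03433+0.009986j, V5=0.0001994+0.0005180j, V6=0.02881-0.004088j

2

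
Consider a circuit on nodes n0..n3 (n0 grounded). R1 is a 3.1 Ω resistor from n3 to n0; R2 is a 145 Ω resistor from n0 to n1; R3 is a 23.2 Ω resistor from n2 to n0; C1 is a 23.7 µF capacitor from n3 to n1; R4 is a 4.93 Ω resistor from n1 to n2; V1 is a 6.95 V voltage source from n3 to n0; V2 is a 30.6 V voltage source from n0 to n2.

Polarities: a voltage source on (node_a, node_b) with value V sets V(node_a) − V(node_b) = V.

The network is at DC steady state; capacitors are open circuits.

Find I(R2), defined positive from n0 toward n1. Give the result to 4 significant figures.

0.2041 A

MNA unknowns: 3 node voltages V₁..V_3 plus 2 source currents (V1, V2)
R1: Y=0.3226 on G[3,0]
R2: Y=0.006897 on G[0,1]
R3: Y=0.04310 on G[2,0]
C1: Y=0.000 on G[3,1]
R4: Y=0.2028 on G[1,2]
V1: row V3−V0=6.95, i_V1 at 3,0
V2: row V0−V2=30.6, i_V2 at 0,2
solve → V1=-29.59, V2=-30.60, V3=6.950
aux → i_V1=-2.242, i_V2=-1.523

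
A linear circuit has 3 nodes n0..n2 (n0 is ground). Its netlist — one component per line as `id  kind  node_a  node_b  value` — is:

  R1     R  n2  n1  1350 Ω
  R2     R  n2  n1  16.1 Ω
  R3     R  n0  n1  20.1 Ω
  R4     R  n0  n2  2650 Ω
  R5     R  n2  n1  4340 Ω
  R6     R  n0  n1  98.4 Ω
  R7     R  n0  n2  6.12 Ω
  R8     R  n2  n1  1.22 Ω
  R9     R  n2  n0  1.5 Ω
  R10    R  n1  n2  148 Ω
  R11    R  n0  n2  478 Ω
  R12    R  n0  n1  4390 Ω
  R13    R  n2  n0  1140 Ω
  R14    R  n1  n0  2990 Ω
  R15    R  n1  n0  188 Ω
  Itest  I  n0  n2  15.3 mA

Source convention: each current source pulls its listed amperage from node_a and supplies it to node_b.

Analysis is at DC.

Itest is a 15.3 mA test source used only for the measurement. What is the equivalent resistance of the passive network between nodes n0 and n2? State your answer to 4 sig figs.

Apply KCL at each of the 2 non-ground nodes and solve the resulting linear system.
Node n1: branches {R1, R2, R3, R5, R6, R8, R10, R12, R14, R15} → V_1 = 0.01592
Node n2: branches {R1, R2, R4, R5, R7, R8, R9, R10, R11, R13, Itest} → V_2 = 0.01710

R_eq = 1.118 Ω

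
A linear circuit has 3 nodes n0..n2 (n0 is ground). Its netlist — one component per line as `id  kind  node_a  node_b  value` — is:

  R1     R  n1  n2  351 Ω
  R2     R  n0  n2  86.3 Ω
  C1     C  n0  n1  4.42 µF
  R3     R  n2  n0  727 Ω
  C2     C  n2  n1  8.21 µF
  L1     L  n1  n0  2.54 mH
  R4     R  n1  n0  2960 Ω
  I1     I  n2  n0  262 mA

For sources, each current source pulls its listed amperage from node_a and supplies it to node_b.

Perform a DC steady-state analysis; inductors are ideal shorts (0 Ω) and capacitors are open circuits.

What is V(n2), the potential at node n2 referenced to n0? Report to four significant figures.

-16.57 V

Element admittances at DC:
  Y(R1) = 0.002849 S between n1,n2
  Y(R2) = 0.01159 S between n0,n2
  Y(C1) = 0.000 S between n0,n1
  Y(R3) = 0.001376 S between n2,n0
  Y(C2) = 0.000 S between n2,n1
  L1: short n1↔n0 (DC inductor)
  Y(R4) = 0.0003378 S between n1,n0
  I1: injects 0.262 A into n0 (from n2)
Assemble and solve the 3×3 MNA system:
  V(n1)=0.000  V(n2)=-16.57
  i(L1)=-0.04721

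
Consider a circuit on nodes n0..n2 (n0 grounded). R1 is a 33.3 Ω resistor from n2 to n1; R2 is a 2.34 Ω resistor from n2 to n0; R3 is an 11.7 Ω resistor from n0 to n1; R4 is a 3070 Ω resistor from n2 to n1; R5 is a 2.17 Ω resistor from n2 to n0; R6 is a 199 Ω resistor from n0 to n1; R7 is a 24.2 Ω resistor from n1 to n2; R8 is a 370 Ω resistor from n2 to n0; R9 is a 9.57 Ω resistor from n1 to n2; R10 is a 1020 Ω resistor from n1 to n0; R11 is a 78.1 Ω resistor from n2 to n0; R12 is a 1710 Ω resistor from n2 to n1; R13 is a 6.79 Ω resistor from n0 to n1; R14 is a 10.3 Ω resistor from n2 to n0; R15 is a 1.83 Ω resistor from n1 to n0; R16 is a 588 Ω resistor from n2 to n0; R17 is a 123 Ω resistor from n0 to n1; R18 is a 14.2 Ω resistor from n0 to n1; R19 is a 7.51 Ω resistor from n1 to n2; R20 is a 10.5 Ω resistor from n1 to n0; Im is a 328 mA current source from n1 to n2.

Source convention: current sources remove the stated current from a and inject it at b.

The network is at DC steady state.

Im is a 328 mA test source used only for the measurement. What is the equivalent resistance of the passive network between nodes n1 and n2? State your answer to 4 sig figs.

Apply KCL at each of the 2 non-ground nodes and solve the resulting linear system.
Node n1: branches {R1, R3, R4, R6, R7, R9, R10, R12, R13, R15, R17, R18, R19, R20, Im} → V_1 = -0.2095
Node n2: branches {R1, R2, R4, R5, R7, R8, R9, R11, R12, R14, R16, R19, Im} → V_2 = 0.2004

R_eq = 1.250 Ω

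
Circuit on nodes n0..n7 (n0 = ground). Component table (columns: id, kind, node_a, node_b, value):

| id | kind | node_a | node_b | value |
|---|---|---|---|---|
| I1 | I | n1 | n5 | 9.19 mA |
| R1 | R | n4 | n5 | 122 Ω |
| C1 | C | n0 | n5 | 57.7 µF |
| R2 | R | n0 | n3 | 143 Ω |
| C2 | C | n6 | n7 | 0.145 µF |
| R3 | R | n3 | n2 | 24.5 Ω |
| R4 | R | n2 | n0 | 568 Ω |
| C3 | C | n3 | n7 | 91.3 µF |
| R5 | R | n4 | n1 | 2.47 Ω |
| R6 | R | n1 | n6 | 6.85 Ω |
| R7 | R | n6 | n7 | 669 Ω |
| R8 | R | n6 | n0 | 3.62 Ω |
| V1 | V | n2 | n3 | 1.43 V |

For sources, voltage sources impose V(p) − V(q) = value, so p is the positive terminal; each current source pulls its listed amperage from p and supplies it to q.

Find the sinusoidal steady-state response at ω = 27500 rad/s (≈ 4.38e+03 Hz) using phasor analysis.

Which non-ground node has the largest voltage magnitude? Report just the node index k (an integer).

2

Apply KCL at each of the 7 non-ground nodes and solve the resulting linear system.
Node n1: branches {I1, R5, R6} → V_1 = -0.09069-0.002546j
Node n2: branches {R3, R4, V1} → V_2 = 1.209+0.07294j
Node n3: branches {R2, R3, C3, V1} → V_3 = -0.2213+0.07294j
Node n4: branches {R1, R5} → V_4 = -0.08889-0.002601j
Node n5: branches {I1, R1, C1} → V_5 = 1.411e-05-0.005332j
Node n6: branches {C2, R6, R7, R8} → V_6 = -0.03273-0.002392j
Node n7: branches {C2, C3, R7} → V_7 = -0.2210+0.07271j
Source currents: i(V1)=-0.06050-0.0001284j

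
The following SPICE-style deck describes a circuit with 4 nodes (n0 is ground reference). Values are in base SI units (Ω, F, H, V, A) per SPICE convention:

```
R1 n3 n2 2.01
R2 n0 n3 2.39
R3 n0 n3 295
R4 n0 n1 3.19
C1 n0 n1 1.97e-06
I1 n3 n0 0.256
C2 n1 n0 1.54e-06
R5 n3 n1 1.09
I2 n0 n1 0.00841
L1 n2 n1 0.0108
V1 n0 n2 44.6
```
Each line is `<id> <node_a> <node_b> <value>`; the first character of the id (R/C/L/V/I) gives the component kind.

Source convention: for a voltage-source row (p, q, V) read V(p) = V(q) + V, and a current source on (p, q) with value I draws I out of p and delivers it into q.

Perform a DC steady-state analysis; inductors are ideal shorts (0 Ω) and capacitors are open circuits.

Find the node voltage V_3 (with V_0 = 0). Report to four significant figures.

Element admittances at DC:
  Y(R1) = 0.4975 S between n3,n2
  Y(R2) = 0.4184 S between n0,n3
  Y(R3) = 0.003390 S between n0,n3
  Y(R4) = 0.3135 S between n0,n1
  Y(C1) = 0.000 S between n0,n1
  I1: injects 0.256 A into n0 (from n3)
  Y(C2) = 0.000 S between n1,n0
  Y(R5) = 0.9174 S between n3,n1
  I2: injects 0.00841 A into n1 (from n0)
  L1: short n2↔n1 (DC inductor)
  V1: constraint V(n0)−V(n2) = 44.6
Assemble and solve the 5×5 MNA system:
  V(n1)=-44.60  V(n2)=-44.60  V(n3)=-34.50
  i(L1)=-23.26  i(V1)=-28.28

-34.50 V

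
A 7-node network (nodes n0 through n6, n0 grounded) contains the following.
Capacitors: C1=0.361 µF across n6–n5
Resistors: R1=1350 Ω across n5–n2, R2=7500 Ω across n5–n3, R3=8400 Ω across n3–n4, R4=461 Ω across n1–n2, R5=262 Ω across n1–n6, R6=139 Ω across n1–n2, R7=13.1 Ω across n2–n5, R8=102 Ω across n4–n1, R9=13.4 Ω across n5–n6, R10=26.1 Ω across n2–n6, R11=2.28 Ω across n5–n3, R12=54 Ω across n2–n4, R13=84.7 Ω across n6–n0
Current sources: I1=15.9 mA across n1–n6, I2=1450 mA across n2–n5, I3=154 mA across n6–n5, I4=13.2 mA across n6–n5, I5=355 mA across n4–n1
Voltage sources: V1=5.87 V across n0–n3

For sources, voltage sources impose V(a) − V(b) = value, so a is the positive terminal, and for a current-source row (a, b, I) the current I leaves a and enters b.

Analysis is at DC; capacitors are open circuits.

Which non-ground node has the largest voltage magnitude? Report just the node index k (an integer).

Element admittances at DC:
  Y(C1) = 0.000 S between n6,n5
  Y(R1) = 0.0007407 S between n5,n2
  I1: injects 0.0159 A into n6 (from n1)
  Y(R2) = 0.0001333 S between n5,n3
  Y(R3) = 0.0001190 S between n3,n4
  I2: injects 1.45 A into n5 (from n2)
  I3: injects 0.154 A into n5 (from n6)
  Y(R4) = 0.002169 S between n1,n2
  I4: injects 0.0132 A into n5 (from n6)
  Y(R5) = 0.003817 S between n1,n6
  Y(R6) = 0.007194 S between n1,n2
  Y(R7) = 0.07634 S between n2,n5
  Y(R8) = 0.009804 S between n4,n1
  Y(R9) = 0.07463 S between n5,n6
  Y(R10) = 0.03831 S between n2,n6
  Y(R11) = 0.4386 S between n5,n3
  I5: injects 0.355 A into n1 (from n4)
  Y(R12) = 0.01852 S between n2,n4
  Y(R13) = 0.01181 S between n6,n0
  V1: constraint V(n0)−V(n3) = 5.87
Assemble and solve the 7×7 MNA system:
  V(n1)=-7.119  V(n2)=-20.04  V(n3)=-5.870  V(n4)=-28.01  V(n5)=-5.579  V(n6)=-10.60
  i(V1)=-0.1251

4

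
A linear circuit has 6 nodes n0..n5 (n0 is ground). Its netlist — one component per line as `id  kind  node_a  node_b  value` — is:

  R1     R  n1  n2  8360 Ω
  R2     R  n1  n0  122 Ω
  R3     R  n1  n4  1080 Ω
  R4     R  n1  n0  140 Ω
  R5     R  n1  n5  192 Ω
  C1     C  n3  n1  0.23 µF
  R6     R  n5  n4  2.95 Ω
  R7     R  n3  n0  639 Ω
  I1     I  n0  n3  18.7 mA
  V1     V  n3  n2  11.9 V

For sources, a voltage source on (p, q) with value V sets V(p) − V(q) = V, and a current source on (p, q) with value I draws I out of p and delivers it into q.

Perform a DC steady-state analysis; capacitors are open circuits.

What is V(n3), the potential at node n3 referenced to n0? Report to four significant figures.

11.95 V

Element admittances at DC:
  Y(R1) = 0.0001196 S between n1,n2
  Y(R2) = 0.008197 S between n1,n0
  Y(R3) = 0.0009259 S between n1,n4
  Y(R4) = 0.007143 S between n1,n0
  Y(R5) = 0.005208 S between n1,n5
  Y(C1) = 0.000 S between n3,n1
  Y(R6) = 0.3390 S between n5,n4
  Y(R7) = 0.001565 S between n3,n0
  I1: injects 0.0187 A into n3 (from n0)
  V1: constraint V(n3)−V(n2) = 11.9
Assemble and solve the 6×6 MNA system:
  V(n1)=0.0003546  V(n2)=0.04582  V(n3)=11.95  V(n4)=0.0003546  V(n5)=0.0003546
  i(V1)=5.439e-06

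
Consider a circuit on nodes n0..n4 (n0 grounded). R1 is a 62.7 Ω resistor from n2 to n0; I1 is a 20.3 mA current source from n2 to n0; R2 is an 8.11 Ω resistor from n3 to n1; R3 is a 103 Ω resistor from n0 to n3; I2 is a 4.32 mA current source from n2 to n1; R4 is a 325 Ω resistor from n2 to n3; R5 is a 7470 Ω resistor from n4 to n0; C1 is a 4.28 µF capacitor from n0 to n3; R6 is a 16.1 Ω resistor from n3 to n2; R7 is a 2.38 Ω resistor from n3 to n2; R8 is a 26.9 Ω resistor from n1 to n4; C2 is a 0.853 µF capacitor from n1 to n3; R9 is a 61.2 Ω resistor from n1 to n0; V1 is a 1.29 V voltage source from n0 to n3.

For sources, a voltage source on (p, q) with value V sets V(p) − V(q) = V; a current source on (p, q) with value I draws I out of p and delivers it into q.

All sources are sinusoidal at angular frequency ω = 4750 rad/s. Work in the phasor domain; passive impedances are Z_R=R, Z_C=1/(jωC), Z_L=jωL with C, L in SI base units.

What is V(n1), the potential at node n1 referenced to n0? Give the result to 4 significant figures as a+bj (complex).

Element admittances at ω=4750 rad/s:
  Y(R1) = 0.01595+0.000j S between n2,n0
  I1: injects 0.0203 A into n0 (from n2)
  Y(R2) = 0.1233+0.000j S between n3,n1
  Y(R3) = 0.009709+0.000j S between n0,n3
  I2: injects 0.00432 A into n1 (from n2)
  Y(R4) = 0.003077+0.000j S between n2,n3
  Y(R5) = 0.0001339+0.000j S between n4,n0
  Y(C1) = 0.000+0.02033j S between n0,n3
  Y(R6) = 0.06211+0.000j S between n3,n2
  Y(R7) = 0.4202+0.000j S between n3,n2
  Y(R8) = 0.03717+0.000j S between n1,n4
  Y(C2) = 0.000+0.004052j S between n1,n3
  Y(R9) = 0.01634+0.000j S between n1,n0
  V1: constraint V(n0)−V(n3) = 1.29
Assemble and solve the 5×5 MNA system:
  V(n1)=-1.107-0.005298j  V(n2)=-1.298+0.000j  V(n3)=-1.290+0.000j  V(n4)=-1.103-0.005279j
  i(V1)=-0.03117-0.02631j

-1.107-0.005298j V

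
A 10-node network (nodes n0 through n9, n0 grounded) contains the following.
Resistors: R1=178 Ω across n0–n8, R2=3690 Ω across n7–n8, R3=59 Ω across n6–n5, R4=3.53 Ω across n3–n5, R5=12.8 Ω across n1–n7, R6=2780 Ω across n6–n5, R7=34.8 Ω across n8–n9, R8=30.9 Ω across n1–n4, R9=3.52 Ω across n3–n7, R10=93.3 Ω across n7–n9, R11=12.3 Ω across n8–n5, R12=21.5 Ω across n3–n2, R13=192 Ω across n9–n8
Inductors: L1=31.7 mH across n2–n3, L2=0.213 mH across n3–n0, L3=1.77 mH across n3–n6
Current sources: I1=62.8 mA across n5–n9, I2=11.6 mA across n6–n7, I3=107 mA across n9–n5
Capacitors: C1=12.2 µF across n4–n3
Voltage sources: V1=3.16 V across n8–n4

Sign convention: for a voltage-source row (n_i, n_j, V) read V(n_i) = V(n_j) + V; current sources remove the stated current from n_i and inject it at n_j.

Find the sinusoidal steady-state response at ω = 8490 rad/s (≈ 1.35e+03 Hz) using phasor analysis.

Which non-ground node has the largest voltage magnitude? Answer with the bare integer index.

8

MNA unknowns: 9 node voltages V₁..V_9 plus 1 source current (V1)
R1: Y=0.005618+0.000j on G[0,8]
R2: Y=0.0002710+0.000j on G[7,8]
L1: Y=0.000-0.003716j on G[2,3]
R3: Y=0.01695+0.000j on G[6,5]
R4: Y=0.2833+0.000j on G[3,5]
R5: Y=0.07812+0.000j on G[1,7]
R6: Y=0.0003597+0.000j on G[6,5]
R7: Y=0.02874+0.000j on G[8,9]
R8: Y=0.03236+0.000j on G[1,4]
R9: Y=0.2841+0.000j on G[3,7]
L2: Y=0.000-0.5530j on G[3,0]
I1: z[5]−=0.0628, z[9]+=0.0628
I2: z[6]−=0.0116, z[7]+=0.0116
R10: Y=0.01072+0.000j on G[7,9]
R11: Y=0.08130+0.000j on G[8,5]
L3: Y=0.000-0.06655j on G[3,6]
R12: Y=0.04651+0.000j on G[3,2]
C1: Y=0.000+0.1036j on G[4,3]
R13: Y=0.005208+0.000j on G[9,8]
I3: z[9]−=0.107, z[5]+=0.107
V1: row V8−V4=3.16, i_V1 at 8,4
solve → V1=-0.3940+0.4783j, V2=0.01372-0.01910j, V3=0.01372-0.01910j, V4=-1.280+1.351j, V5=0.5232+0.2716j, V6=-0.06728-0.03984j, V7=-0.02715+0.1169j, V8=1.880+1.351j, V9=0.4330+1.055j
aux → i_V1=-0.1706-0.1057j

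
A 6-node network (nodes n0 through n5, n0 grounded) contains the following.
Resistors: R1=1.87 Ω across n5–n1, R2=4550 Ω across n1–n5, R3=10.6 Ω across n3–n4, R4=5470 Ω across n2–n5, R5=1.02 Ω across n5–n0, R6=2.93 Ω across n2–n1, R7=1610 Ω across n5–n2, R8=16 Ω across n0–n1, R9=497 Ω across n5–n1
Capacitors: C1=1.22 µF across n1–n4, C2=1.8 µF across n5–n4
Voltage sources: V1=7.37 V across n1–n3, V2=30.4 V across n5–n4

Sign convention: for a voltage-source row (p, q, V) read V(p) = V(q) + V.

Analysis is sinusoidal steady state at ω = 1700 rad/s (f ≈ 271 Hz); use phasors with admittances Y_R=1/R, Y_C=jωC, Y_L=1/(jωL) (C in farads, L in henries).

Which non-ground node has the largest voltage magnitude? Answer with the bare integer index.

Apply KCL at each of the 5 non-ground nodes and solve the resulting linear system.
Node n1: branches {R1, R2, R6, C1, R8, R9, V1} → V_1 = -2.956-0.07691j
Node n2: branches {R4, R6, R7} → V_2 = -2.949-0.07672j
Node n3: branches {R3, V1} → V_3 = -10.33-0.07691j
Node n4: branches {R3, C1, C2, V2} → V_4 = -30.21+0.004903j
Node n5: branches {R1, R2, R4, R5, R7, C2, R9, V2} → V_5 = 0.1885+0.004903j
Source currents: i(V1)=1.876-0.007719j, i(V2)=-1.876-0.1418j

4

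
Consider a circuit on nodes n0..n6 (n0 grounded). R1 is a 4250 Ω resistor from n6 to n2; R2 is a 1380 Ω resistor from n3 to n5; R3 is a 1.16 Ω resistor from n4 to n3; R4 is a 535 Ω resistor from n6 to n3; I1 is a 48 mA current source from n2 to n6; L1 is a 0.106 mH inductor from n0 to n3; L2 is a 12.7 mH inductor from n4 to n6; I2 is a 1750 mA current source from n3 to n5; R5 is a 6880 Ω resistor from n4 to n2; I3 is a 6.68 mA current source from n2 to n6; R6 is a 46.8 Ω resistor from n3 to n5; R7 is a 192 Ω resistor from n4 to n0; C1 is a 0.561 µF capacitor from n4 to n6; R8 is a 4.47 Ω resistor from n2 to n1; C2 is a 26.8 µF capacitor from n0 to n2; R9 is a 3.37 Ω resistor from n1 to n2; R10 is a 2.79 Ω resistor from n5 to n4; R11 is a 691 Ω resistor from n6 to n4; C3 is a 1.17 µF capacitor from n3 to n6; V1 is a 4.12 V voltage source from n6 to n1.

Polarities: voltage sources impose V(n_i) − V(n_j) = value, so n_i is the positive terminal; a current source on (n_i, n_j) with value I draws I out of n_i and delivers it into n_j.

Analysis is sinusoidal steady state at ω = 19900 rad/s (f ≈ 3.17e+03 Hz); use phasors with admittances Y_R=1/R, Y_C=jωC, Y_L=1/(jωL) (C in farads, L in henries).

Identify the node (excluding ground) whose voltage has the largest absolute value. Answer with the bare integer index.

5

Apply KCL at each of the 6 non-ground nodes and solve the resulting linear system.
Node n1: branches {R8, R9, V1} → V_1 = -0.1453-0.1870j
Node n2: branches {R1, I1, R5, I3, R8, C2, R9} → V_2 = -0.2145+0.03268j
Node n3: branches {R2, R3, R4, L1, I2, R6, C3} → V_3 = -0.2409+0.01895j
Node n4: branches {R3, L2, R5, R7, C1, R10, R11} → V_4 = 1.622+0.03756j
Node n5: branches {R2, I2, R6, R10} → V_5 = 6.113+0.03648j
Node n6: branches {R1, R4, I1, L2, I3, C1, R11, C3, V1} → V_6 = 3.975-0.1870j
Source currents: i(V1)=0.03600-0.1143j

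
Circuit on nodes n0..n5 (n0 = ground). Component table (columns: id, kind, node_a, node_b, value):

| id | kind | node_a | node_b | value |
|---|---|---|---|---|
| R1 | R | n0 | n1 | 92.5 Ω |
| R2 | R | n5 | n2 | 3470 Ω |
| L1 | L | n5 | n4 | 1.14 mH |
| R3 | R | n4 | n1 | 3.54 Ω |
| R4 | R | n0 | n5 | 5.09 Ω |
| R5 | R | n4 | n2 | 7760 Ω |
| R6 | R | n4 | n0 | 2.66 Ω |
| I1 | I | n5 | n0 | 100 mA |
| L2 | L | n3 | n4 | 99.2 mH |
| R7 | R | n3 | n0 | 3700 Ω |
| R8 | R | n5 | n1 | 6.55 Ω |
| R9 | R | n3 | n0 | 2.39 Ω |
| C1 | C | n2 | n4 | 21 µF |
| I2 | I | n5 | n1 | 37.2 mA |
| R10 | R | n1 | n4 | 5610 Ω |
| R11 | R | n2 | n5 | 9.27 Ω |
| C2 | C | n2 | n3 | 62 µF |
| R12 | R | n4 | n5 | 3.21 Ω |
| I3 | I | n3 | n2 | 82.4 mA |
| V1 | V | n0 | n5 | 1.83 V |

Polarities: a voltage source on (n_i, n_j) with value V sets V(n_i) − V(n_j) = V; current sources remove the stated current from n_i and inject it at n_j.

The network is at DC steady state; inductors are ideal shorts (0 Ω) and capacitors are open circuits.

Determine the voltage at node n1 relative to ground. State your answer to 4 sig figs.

-1.702 V

Apply KCL at each of the 5 non-ground nodes and solve the resulting linear system.
Node n1: branches {R1, R3, R8, I2, R10} → V_1 = -1.702
Node n2: branches {R2, R5, C1, R11, C2, I3} → V_2 = -1.069
Node n3: branches {L2, R7, R9, C2, I3} → V_3 = -1.830
Node n4: branches {L1, R3, R5, R6, L2, C1, R10, R12} → V_4 = -1.830
Node n5: branches {R2, L1, R4, I1, R8, I2, R11, R12, V1} → V_5 = -1.830
Source currents: i(L1)=-1.408, i(L2)=0.6838, i(V1)=-1.732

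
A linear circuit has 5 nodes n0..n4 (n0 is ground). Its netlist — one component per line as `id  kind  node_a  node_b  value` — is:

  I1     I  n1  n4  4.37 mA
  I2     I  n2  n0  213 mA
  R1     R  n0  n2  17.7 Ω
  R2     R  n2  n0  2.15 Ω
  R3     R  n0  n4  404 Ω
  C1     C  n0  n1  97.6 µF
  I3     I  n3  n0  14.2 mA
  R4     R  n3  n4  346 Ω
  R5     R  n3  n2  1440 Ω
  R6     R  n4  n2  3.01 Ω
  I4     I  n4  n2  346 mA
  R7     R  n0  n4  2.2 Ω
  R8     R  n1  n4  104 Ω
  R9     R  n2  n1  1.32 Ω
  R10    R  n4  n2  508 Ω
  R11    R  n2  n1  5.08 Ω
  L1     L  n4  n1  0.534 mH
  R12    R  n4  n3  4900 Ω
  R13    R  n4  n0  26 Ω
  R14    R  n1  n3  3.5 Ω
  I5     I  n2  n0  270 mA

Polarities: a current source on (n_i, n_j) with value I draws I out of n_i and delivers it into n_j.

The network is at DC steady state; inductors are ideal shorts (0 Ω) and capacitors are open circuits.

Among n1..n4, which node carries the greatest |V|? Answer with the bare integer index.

Apply KCL at each of the 4 non-ground nodes and solve the resulting linear system.
Node n1: branches {I1, C1, R8, R9, R11, L1, R14} → V_1 = -0.5280
Node n2: branches {I2, R1, R2, R5, R6, I4, R9, R10, R11, I5} → V_2 = -0.4516
Node n3: branches {I3, R4, R5, R12, R14} → V_3 = -0.5769
Node n4: branches {I1, R3, R4, R6, I4, R7, R8, R10, L1, R12, R13} → V_4 = -0.5280
Source currents: i(L1)=-0.05461

3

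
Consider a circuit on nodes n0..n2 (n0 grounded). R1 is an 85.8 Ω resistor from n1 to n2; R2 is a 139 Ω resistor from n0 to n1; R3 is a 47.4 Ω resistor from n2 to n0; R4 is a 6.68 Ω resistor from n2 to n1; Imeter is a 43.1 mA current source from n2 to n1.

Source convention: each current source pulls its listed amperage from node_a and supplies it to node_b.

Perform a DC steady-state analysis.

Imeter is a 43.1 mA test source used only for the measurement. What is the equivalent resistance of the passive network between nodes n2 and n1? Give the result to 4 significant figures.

MNA unknowns: 2 node voltages V₁..V_2
R1: Y=0.01166 on G[1,2]
R2: Y=0.007194 on G[0,1]
R3: Y=0.02110 on G[2,0]
R4: Y=0.1497 on G[2,1]
Imeter: z[2]−=0.0431, z[1]+=0.0431
solve → V1=0.1928, V2=-0.06574

R_eq = 5.998 Ω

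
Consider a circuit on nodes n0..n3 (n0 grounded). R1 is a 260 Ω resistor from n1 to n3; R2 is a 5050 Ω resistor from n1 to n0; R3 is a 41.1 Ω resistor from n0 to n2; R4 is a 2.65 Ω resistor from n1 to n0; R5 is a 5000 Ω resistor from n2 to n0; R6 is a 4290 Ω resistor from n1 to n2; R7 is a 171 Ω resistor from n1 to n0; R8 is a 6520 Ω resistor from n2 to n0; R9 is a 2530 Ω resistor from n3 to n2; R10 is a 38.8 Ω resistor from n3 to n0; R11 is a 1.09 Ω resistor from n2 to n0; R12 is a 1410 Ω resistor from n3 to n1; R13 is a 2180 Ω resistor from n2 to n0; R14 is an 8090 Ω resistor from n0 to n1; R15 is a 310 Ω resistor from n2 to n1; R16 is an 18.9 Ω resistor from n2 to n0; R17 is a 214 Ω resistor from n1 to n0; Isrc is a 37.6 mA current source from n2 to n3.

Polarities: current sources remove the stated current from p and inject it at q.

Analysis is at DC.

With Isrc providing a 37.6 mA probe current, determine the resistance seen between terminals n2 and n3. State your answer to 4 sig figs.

MNA unknowns: 3 node voltages V₁..V_3
R1: Y=0.003846 on G[1,3]
R2: Y=0.0001980 on G[1,0]
R3: Y=0.02433 on G[0,2]
R4: Y=0.3774 on G[1,0]
R5: Y=0.0002000 on G[2,0]
R6: Y=0.0002331 on G[1,2]
R7: Y=0.005848 on G[1,0]
R8: Y=0.0001534 on G[2,0]
R9: Y=0.0003953 on G[3,2]
R10: Y=0.02577 on G[3,0]
R11: Y=0.9174 on G[2,0]
R12: Y=0.0007092 on G[3,1]
R13: Y=0.0004587 on G[2,0]
R14: Y=0.0001236 on G[0,1]
R15: Y=0.003226 on G[2,1]
R16: Y=0.05291 on G[2,0]
R17: Y=0.004673 on G[1,0]
Isrc: z[2]−=0.0376, z[3]+=0.0376
solve → V1=0.01376, V2=-0.03709, V3=1.225

R_eq = 33.58 Ω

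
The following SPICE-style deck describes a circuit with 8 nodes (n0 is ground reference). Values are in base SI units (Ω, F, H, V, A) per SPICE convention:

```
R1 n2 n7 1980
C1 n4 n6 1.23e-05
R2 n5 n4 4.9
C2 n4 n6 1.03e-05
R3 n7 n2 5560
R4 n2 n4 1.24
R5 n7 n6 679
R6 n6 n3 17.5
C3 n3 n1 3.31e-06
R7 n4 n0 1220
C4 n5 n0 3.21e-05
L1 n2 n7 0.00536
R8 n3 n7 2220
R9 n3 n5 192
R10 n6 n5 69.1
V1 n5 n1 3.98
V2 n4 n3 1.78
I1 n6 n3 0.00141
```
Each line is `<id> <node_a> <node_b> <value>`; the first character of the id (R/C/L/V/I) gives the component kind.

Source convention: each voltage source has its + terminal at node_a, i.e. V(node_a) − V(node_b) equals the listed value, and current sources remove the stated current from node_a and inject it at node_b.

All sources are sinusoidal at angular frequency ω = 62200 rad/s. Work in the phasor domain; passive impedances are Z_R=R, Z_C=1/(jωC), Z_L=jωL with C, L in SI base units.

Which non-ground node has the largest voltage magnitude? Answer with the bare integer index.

1

Element admittances at ω=62200 rad/s:
  Y(R1) = 0.0005051+0.000j S between n2,n7
  Y(C1) = 0.000+0.7651j S between n4,n6
  Y(R2) = 0.2041+0.000j S between n5,n4
  Y(C2) = 0.000+0.6407j S between n4,n6
  Y(R3) = 0.0001799+0.000j S between n7,n2
  Y(R4) = 0.8065+0.000j S between n2,n4
  Y(R5) = 0.001473+0.000j S between n7,n6
  Y(R6) = 0.05714+0.000j S between n6,n3
  Y(C3) = 0.000+0.2059j S between n3,n1
  Y(R7) = 0.0008197+0.000j S between n4,n0
  Y(C4) = 0.000+1.997j S between n5,n0
  Y(L1) = 0.000-0.002999j S between n2,n7
  Y(R8) = 0.0004505+0.000j S between n3,n7
  Y(R9) = 0.005208+0.000j S between n3,n5
  Y(R10) = 0.01447+0.000j S between n6,n5
  V1: constraint V(n5)−V(n1) = 3.98
  V2: constraint V(n4)−V(n3) = 1.78
  I1: injects 0.00141 A into n3 (from n6)
Assemble and solve the 9×9 MNA system:
  V(n1)=-3.980-0.0004040j  V(n2)=-0.9847-1.118j  V(n3)=-2.764-1.119j  V(n4)=-0.9841-1.119j  V(n5)=0.0004593-0.0004040j  V(n6)=-0.9760-1.055j  V(n7)=-1.133-1.253j
  i(V1)=-0.2303-0.2502j  i(V2)=0.1115+0.2408j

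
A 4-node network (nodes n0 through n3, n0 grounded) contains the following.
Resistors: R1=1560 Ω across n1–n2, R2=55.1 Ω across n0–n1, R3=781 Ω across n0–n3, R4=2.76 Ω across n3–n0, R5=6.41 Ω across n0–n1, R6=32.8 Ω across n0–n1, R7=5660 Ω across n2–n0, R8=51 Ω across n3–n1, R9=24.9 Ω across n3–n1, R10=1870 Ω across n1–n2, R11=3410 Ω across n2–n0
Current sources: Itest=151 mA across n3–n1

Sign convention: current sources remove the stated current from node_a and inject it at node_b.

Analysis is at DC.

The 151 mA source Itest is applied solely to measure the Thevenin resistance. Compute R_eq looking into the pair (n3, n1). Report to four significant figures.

MNA unknowns: 3 node voltages V₁..V_3
R1: Y=0.0006410 on G[1,2]
R2: Y=0.01815 on G[0,1]
R3: Y=0.001280 on G[0,3]
R4: Y=0.3623 on G[3,0]
R5: Y=0.1560 on G[0,1]
R6: Y=0.03049 on G[0,1]
R7: Y=0.0001767 on G[2,0]
R8: Y=0.01961 on G[3,1]
R9: Y=0.04016 on G[3,1]
R10: Y=0.0005348 on G[1,2]
R11: Y=0.0002933 on G[2,0]
Itest: z[3]−=0.151, z[1]+=0.151
solve → V1=0.5060, V2=0.3615, V3=-0.2852

R_eq = 5.240 Ω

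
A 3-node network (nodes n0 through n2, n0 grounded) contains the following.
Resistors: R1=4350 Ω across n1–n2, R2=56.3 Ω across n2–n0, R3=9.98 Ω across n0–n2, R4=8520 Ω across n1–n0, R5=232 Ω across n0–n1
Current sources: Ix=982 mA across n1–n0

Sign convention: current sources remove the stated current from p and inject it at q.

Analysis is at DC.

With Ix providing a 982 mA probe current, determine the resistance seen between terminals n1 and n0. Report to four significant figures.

Element admittances at DC:
  Y(R1) = 0.0002299 S between n1,n2
  Y(R2) = 0.01776 S between n2,n0
  Y(R3) = 0.1002 S between n0,n2
  Y(R4) = 0.0001174 S between n1,n0
  Y(R5) = 0.004310 S between n0,n1
  Ix: injects 0.982 A into n0 (from n1)
Assemble and solve the 2×2 MNA system:
  V(n1)=-210.9  V(n2)=-0.4101

R_eq = 214.7 Ω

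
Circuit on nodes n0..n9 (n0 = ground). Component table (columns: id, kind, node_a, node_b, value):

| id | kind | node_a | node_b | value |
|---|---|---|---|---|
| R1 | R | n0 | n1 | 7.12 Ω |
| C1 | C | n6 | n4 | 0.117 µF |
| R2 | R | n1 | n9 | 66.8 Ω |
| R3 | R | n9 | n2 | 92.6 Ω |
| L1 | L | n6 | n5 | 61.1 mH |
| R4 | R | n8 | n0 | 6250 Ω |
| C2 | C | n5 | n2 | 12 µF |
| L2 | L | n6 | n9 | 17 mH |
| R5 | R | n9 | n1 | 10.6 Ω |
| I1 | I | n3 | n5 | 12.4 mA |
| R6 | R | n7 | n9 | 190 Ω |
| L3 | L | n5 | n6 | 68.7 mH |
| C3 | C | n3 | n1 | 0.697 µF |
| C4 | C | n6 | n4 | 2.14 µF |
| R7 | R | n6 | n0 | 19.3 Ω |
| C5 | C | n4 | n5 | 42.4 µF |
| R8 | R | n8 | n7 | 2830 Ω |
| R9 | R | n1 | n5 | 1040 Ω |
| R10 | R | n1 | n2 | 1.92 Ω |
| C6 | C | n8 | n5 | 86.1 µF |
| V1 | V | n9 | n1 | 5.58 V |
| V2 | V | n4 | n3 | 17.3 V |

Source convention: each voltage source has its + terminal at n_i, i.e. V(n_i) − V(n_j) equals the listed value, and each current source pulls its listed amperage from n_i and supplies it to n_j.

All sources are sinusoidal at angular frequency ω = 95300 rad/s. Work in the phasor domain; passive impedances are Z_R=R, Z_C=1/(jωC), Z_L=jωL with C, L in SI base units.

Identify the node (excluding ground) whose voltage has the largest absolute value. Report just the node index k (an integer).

Element admittances at ω=95300 rad/s:
  Y(R1) = 0.1404+0.000j S between n0,n1
  Y(C1) = 0.000+0.01115j S between n6,n4
  Y(R2) = 0.01497+0.000j S between n1,n9
  Y(R3) = 0.01080+0.000j S between n9,n2
  Y(L1) = 0.000-0.0001717j S between n6,n5
  Y(R4) = 0.0001600+0.000j S between n8,n0
  Y(C2) = 0.000+1.144j S between n5,n2
  Y(L2) = 0.000-0.0006172j S between n6,n9
  Y(R5) = 0.09434+0.000j S between n9,n1
  I1: injects 0.0124 A into n5 (from n3)
  Y(R6) = 0.005263+0.000j S between n7,n9
  Y(L3) = 0.000-0.0001527j S between n5,n6
  Y(C3) = 0.000+0.06642j S between n3,n1
  Y(C4) = 0.000+0.2039j S between n6,n4
  Y(R7) = 0.05181+0.000j S between n6,n0
  Y(C5) = 0.000+4.041j S between n4,n5
  Y(R8) = 0.0003534+0.000j S between n8,n7
  Y(R9) = 0.0009615+0.000j S between n1,n5
  Y(R10) = 0.5208+0.000j S between n1,n2
  Y(C6) = 0.000+8.205j S between n8,n5
  V1: constraint V(n9)−V(n1) = 5.58
  V2: constraint V(n4)−V(n3) = 17.3
Assemble and solve the 11×11 MNA system:
  V(n1)=-0.2716-0.5243j  V(n2)=-0.01172+1.319j  V(n3)=-16.21+1.235j  V(n4)=1.088+1.235j  V(n5)=0.8453+1.251j  V(n6)=0.7337+1.417j  V(n7)=5.028-0.4126j  V(n8)=0.8452+1.251j  V(n9)=5.308-0.5243j
  i(V1)=-0.6677+0.02332j  i(V2)=-0.1045-1.059j

3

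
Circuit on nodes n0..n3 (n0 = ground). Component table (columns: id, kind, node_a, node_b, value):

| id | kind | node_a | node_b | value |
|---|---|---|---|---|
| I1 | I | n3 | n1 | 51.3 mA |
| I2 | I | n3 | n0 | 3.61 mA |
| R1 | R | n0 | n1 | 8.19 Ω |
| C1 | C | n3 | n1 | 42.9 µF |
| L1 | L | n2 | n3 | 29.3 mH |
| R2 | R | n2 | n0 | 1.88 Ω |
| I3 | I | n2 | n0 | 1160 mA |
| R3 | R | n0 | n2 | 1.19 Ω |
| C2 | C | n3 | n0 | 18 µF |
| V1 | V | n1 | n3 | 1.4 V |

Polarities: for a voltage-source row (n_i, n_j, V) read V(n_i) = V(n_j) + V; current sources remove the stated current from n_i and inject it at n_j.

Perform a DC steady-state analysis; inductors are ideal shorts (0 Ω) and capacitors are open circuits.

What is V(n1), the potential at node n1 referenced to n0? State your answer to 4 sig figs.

0.5069 V

Element admittances at DC:
  I1: injects 0.0513 A into n1 (from n3)
  I2: injects 0.00361 A into n0 (from n3)
  Y(R1) = 0.1221 S between n0,n1
  Y(C1) = 0.000 S between n3,n1
  L1: short n2↔n3 (DC inductor)
  Y(R2) = 0.5319 S between n2,n0
  I3: injects 1.16 A into n0 (from n2)
  Y(R3) = 0.8403 S between n0,n2
  Y(C2) = 0.000 S between n3,n0
  V1: constraint V(n1)−V(n3) = 1.4
Assemble and solve the 5×5 MNA system:
  V(n1)=0.5069  V(n2)=-0.8931  V(n3)=-0.8931
  i(L1)=0.06551  i(V1)=-0.01060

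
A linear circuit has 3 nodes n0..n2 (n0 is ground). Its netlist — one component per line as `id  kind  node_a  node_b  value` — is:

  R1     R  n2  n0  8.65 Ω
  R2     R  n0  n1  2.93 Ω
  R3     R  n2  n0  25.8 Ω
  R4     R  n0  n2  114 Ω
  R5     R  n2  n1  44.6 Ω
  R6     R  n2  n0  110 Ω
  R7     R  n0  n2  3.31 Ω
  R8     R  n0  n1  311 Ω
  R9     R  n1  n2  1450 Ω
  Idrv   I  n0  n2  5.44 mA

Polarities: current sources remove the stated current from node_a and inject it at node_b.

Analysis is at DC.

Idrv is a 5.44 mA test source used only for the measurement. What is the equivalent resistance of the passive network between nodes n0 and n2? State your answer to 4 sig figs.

Element admittances at DC:
  Y(R1) = 0.1156 S between n2,n0
  Y(R2) = 0.3413 S between n0,n1
  Y(R3) = 0.03876 S between n2,n0
  Y(R4) = 0.008772 S between n0,n2
  Y(R5) = 0.02242 S between n2,n1
  Y(R6) = 0.009091 S between n2,n0
  Y(R7) = 0.3021 S between n0,n2
  Y(R8) = 0.003215 S between n0,n1
  Y(R9) = 0.0006897 S between n1,n2
  Idrv: injects 0.00544 A into n2 (from n0)
Assemble and solve the 2×2 MNA system:
  V(n1)=0.0006895  V(n2)=0.01097

R_eq = 2.016 Ω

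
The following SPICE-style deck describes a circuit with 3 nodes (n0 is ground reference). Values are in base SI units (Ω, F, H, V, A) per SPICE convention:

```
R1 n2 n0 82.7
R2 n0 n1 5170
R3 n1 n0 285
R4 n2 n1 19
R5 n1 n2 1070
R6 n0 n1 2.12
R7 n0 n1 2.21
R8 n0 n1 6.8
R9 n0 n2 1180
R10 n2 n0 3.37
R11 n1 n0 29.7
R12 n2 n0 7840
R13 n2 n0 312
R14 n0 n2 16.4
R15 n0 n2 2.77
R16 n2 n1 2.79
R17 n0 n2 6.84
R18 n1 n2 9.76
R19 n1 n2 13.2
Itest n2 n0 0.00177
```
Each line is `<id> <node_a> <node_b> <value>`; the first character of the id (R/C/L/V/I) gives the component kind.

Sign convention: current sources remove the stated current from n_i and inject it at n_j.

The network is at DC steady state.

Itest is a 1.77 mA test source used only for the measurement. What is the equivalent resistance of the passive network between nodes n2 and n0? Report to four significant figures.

R_eq = 0.7897 Ω

Element admittances at DC:
  Y(R1) = 0.01209 S between n2,n0
  Y(R2) = 0.0001934 S between n0,n1
  Y(R3) = 0.003509 S between n1,n0
  Y(R4) = 0.05263 S between n2,n1
  Y(R5) = 0.0009346 S between n1,n2
  Y(R6) = 0.4717 S between n0,n1
  Y(R7) = 0.4525 S between n0,n1
  Y(R8) = 0.1471 S between n0,n1
  Y(R9) = 0.0008475 S between n0,n2
  Y(R10) = 0.2967 S between n2,n0
  Y(R11) = 0.03367 S between n1,n0
  Y(R12) = 0.0001276 S between n2,n0
  Y(R13) = 0.003205 S between n2,n0
  Y(R14) = 0.06098 S between n0,n2
  Y(R15) = 0.3610 S between n0,n2
  Y(R16) = 0.3584 S between n2,n1
  Y(R17) = 0.1462 S between n0,n2
  Y(R18) = 0.1025 S between n1,n2
  Y(R19) = 0.07576 S between n1,n2
  Itest: injects 0.00177 A into n0 (from n2)
Assemble and solve the 2×2 MNA system:
  V(n1)=-0.0004856  V(n2)=-0.001398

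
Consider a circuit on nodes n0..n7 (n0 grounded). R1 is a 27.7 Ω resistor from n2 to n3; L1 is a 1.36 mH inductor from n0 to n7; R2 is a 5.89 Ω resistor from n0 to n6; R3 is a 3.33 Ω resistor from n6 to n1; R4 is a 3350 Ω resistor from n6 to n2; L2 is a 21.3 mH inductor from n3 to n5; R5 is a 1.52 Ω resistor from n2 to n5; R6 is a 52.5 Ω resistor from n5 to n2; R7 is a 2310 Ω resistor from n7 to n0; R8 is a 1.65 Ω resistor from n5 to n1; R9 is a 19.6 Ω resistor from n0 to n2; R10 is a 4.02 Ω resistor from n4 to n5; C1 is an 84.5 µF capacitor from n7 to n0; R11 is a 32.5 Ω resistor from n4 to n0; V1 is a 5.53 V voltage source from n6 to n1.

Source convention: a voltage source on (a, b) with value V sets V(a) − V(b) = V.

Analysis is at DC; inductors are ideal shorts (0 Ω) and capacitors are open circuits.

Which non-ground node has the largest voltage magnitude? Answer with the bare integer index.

MNA unknowns: 7 node voltages V₁..V_7 plus 3 source currents (L1, L2, V1)
R1: Y=0.03610 on G[2,3]
L1: row V0−V7=0, i_L1 at 0,7
R2: Y=0.1698 on G[0,6]
R3: Y=0.3003 on G[6,1]
R4: Y=0.0002985 on G[6,2]
L2: row V3−V5=0, i_L2 at 3,5
R5: Y=0.6579 on G[2,5]
R6: Y=0.01905 on G[5,2]
R7: Y=0.0004329 on G[7,0]
R8: Y=0.6061 on G[5,1]
R9: Y=0.05102 on G[0,2]
R10: Y=0.2488 on G[4,5]
C1: Y=0.000 on G[7,0]
R11: Y=0.03077 on G[4,0]
V1: row V6−V1=5.53, i_V1 at 6,1
solve → V1=-3.971, V2=-3.294, V3=-3.531, V4=-3.143, V5=-3.531, V6=1.559, V7=0.000
aux → i_L1=0.000, i_L2=0.008581, i_V1=-1.927

1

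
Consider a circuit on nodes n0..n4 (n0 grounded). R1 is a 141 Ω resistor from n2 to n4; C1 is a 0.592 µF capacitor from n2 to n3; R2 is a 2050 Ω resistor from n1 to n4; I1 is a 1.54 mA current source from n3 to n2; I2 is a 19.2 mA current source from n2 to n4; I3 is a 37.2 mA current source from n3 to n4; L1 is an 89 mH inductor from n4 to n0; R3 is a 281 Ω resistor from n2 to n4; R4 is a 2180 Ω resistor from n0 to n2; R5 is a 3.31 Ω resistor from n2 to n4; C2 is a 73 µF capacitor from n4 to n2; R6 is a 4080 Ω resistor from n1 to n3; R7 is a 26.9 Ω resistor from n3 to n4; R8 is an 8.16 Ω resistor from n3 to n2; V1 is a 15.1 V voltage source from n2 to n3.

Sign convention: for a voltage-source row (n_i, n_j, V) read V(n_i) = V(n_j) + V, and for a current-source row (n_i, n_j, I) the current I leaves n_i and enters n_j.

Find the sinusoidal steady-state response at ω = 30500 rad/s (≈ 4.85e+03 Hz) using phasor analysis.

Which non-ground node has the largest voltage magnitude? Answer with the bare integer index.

Apply KCL at each of the 4 non-ground nodes and solve the resulting linear system.
Node n1: branches {R2, R6} → V_1 = -5.168+0.04374j
Node n2: branches {R1, C1, I1, I2, R3, R4, R5, C2, R8, V1} → V_2 = -0.09486-0.1043j
Node n3: branches {C1, I1, I3, R6, R7, R8, V1} → V_3 = -15.19-0.1043j
Node n4: branches {R1, R2, I2, I3, L1, R3, R5, C2, R7} → V_4 = -0.1299+0.1181j
Source currents: i(V1)=-2.374-0.2809j

3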